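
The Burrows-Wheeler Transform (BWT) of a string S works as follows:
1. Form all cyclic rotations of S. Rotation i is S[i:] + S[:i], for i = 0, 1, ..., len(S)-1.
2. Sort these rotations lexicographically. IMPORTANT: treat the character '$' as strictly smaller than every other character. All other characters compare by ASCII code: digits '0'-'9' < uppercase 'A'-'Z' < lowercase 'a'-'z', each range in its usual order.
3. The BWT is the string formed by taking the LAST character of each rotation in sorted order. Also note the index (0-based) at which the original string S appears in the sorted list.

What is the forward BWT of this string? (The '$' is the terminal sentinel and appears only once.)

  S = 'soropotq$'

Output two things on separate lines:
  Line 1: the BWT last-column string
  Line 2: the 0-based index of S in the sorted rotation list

All 9 rotations (rotation i = S[i:]+S[:i]):
  rot[0] = soropotq$
  rot[1] = oropotq$s
  rot[2] = ropotq$so
  rot[3] = opotq$sor
  rot[4] = potq$soro
  rot[5] = otq$sorop
  rot[6] = tq$soropo
  rot[7] = q$soropot
  rot[8] = $soropotq
Sorted (with $ < everything):
  sorted[0] = $soropotq  (last char: 'q')
  sorted[1] = opotq$sor  (last char: 'r')
  sorted[2] = oropotq$s  (last char: 's')
  sorted[3] = otq$sorop  (last char: 'p')
  sorted[4] = potq$soro  (last char: 'o')
  sorted[5] = q$soropot  (last char: 't')
  sorted[6] = ropotq$so  (last char: 'o')
  sorted[7] = soropotq$  (last char: '$')
  sorted[8] = tq$soropo  (last char: 'o')
Last column: qrspoto$o
Original string S is at sorted index 7

Answer: qrspoto$o
7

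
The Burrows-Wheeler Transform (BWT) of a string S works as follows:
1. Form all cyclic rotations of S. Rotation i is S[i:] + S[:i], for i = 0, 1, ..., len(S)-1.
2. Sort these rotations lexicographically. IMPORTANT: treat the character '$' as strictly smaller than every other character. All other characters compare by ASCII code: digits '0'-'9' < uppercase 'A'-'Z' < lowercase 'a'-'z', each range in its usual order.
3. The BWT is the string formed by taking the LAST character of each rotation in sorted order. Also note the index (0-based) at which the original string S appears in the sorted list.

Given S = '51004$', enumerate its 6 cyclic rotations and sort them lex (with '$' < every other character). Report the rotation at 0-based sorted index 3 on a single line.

Answer: 1004$5

Derivation:
All 6 rotations (rotation i = S[i:]+S[:i]):
  rot[0] = 51004$
  rot[1] = 1004$5
  rot[2] = 004$51
  rot[3] = 04$510
  rot[4] = 4$5100
  rot[5] = $51004
Sorted (with $ < everything):
  sorted[0] = $51004
  sorted[1] = 004$51
  sorted[2] = 04$510
  sorted[3] = 1004$5
  sorted[4] = 4$5100
  sorted[5] = 51004$
sorted[3] = 1004$5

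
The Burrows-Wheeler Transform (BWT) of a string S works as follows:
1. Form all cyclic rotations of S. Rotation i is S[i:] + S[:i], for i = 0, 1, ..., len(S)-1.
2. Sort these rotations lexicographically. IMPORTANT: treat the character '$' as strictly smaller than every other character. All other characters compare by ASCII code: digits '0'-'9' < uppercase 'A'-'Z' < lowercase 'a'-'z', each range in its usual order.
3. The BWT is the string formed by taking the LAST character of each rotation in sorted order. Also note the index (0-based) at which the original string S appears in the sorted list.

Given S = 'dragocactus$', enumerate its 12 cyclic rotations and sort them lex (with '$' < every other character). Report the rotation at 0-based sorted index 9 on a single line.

Answer: s$dragocactu

Derivation:
All 12 rotations (rotation i = S[i:]+S[:i]):
  rot[0] = dragocactus$
  rot[1] = ragocactus$d
  rot[2] = agocactus$dr
  rot[3] = gocactus$dra
  rot[4] = ocactus$drag
  rot[5] = cactus$drago
  rot[6] = actus$dragoc
  rot[7] = ctus$dragoca
  rot[8] = tus$dragocac
  rot[9] = us$dragocact
  rot[10] = s$dragocactu
  rot[11] = $dragocactus
Sorted (with $ < everything):
  sorted[0] = $dragocactus
  sorted[1] = actus$dragoc
  sorted[2] = agocactus$dr
  sorted[3] = cactus$drago
  sorted[4] = ctus$dragoca
  sorted[5] = dragocactus$
  sorted[6] = gocactus$dra
  sorted[7] = ocactus$drag
  sorted[8] = ragocactus$d
  sorted[9] = s$dragocactu
  sorted[10] = tus$dragocac
  sorted[11] = us$dragocact
sorted[9] = s$dragocactu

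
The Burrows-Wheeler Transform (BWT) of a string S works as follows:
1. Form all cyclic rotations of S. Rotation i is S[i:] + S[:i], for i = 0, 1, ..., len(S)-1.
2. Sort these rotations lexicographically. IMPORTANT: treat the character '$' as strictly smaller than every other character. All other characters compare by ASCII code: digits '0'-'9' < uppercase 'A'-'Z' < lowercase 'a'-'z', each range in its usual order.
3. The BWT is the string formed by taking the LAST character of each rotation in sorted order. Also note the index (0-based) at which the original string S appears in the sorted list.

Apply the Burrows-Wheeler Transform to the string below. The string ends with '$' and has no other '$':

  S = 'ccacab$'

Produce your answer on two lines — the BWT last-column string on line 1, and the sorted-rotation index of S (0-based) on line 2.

All 7 rotations (rotation i = S[i:]+S[:i]):
  rot[0] = ccacab$
  rot[1] = cacab$c
  rot[2] = acab$cc
  rot[3] = cab$cca
  rot[4] = ab$ccac
  rot[5] = b$ccaca
  rot[6] = $ccacab
Sorted (with $ < everything):
  sorted[0] = $ccacab  (last char: 'b')
  sorted[1] = ab$ccac  (last char: 'c')
  sorted[2] = acab$cc  (last char: 'c')
  sorted[3] = b$ccaca  (last char: 'a')
  sorted[4] = cab$cca  (last char: 'a')
  sorted[5] = cacab$c  (last char: 'c')
  sorted[6] = ccacab$  (last char: '$')
Last column: bccaac$
Original string S is at sorted index 6

Answer: bccaac$
6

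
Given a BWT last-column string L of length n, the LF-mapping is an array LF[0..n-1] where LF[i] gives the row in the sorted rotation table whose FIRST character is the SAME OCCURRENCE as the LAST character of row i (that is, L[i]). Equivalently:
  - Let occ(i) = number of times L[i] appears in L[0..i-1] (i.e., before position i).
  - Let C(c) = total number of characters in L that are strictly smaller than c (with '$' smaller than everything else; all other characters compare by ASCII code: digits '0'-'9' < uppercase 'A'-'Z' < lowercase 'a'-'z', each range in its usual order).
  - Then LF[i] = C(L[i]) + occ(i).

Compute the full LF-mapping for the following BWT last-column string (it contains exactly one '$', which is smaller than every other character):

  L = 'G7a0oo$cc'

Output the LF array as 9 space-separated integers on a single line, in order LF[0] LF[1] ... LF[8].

Char counts: '$':1, '0':1, '7':1, 'G':1, 'a':1, 'c':2, 'o':2
C (first-col start): C('$')=0, C('0')=1, C('7')=2, C('G')=3, C('a')=4, C('c')=5, C('o')=7
L[0]='G': occ=0, LF[0]=C('G')+0=3+0=3
L[1]='7': occ=0, LF[1]=C('7')+0=2+0=2
L[2]='a': occ=0, LF[2]=C('a')+0=4+0=4
L[3]='0': occ=0, LF[3]=C('0')+0=1+0=1
L[4]='o': occ=0, LF[4]=C('o')+0=7+0=7
L[5]='o': occ=1, LF[5]=C('o')+1=7+1=8
L[6]='$': occ=0, LF[6]=C('$')+0=0+0=0
L[7]='c': occ=0, LF[7]=C('c')+0=5+0=5
L[8]='c': occ=1, LF[8]=C('c')+1=5+1=6

Answer: 3 2 4 1 7 8 0 5 6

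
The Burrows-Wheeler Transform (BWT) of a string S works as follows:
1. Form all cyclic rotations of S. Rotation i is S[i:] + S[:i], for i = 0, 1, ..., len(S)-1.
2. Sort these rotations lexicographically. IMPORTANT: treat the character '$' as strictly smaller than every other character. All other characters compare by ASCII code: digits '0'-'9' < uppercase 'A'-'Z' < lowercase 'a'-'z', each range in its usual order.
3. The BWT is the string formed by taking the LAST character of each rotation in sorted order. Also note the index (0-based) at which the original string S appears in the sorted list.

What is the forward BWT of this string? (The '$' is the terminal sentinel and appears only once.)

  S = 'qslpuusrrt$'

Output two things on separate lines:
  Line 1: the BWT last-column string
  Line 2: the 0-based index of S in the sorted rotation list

Answer: tsl$srqurup
3

Derivation:
All 11 rotations (rotation i = S[i:]+S[:i]):
  rot[0] = qslpuusrrt$
  rot[1] = slpuusrrt$q
  rot[2] = lpuusrrt$qs
  rot[3] = puusrrt$qsl
  rot[4] = uusrrt$qslp
  rot[5] = usrrt$qslpu
  rot[6] = srrt$qslpuu
  rot[7] = rrt$qslpuus
  rot[8] = rt$qslpuusr
  rot[9] = t$qslpuusrr
  rot[10] = $qslpuusrrt
Sorted (with $ < everything):
  sorted[0] = $qslpuusrrt  (last char: 't')
  sorted[1] = lpuusrrt$qs  (last char: 's')
  sorted[2] = puusrrt$qsl  (last char: 'l')
  sorted[3] = qslpuusrrt$  (last char: '$')
  sorted[4] = rrt$qslpuus  (last char: 's')
  sorted[5] = rt$qslpuusr  (last char: 'r')
  sorted[6] = slpuusrrt$q  (last char: 'q')
  sorted[7] = srrt$qslpuu  (last char: 'u')
  sorted[8] = t$qslpuusrr  (last char: 'r')
  sorted[9] = usrrt$qslpu  (last char: 'u')
  sorted[10] = uusrrt$qslp  (last char: 'p')
Last column: tsl$srqurup
Original string S is at sorted index 3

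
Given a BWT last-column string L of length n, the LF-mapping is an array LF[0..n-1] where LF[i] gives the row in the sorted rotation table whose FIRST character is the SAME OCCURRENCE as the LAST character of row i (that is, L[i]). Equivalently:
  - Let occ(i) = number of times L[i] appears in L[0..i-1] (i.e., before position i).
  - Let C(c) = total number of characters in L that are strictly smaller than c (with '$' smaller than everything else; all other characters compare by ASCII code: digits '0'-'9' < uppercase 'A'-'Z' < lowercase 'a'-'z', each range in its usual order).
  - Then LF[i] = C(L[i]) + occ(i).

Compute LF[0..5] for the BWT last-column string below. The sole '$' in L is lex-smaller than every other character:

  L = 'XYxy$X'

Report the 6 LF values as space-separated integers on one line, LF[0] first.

Char counts: '$':1, 'X':2, 'Y':1, 'x':1, 'y':1
C (first-col start): C('$')=0, C('X')=1, C('Y')=3, C('x')=4, C('y')=5
L[0]='X': occ=0, LF[0]=C('X')+0=1+0=1
L[1]='Y': occ=0, LF[1]=C('Y')+0=3+0=3
L[2]='x': occ=0, LF[2]=C('x')+0=4+0=4
L[3]='y': occ=0, LF[3]=C('y')+0=5+0=5
L[4]='$': occ=0, LF[4]=C('$')+0=0+0=0
L[5]='X': occ=1, LF[5]=C('X')+1=1+1=2

Answer: 1 3 4 5 0 2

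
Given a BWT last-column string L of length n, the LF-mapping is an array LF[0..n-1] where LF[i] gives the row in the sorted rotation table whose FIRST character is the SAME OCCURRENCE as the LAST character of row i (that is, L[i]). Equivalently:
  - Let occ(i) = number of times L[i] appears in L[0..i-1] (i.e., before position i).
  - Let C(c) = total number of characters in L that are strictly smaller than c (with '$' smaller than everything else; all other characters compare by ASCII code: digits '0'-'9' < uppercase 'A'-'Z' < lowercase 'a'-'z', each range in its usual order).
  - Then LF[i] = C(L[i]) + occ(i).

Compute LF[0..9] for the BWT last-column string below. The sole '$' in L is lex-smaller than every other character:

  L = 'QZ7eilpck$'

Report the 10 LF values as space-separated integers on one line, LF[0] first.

Answer: 2 3 1 5 6 8 9 4 7 0

Derivation:
Char counts: '$':1, '7':1, 'Q':1, 'Z':1, 'c':1, 'e':1, 'i':1, 'k':1, 'l':1, 'p':1
C (first-col start): C('$')=0, C('7')=1, C('Q')=2, C('Z')=3, C('c')=4, C('e')=5, C('i')=6, C('k')=7, C('l')=8, C('p')=9
L[0]='Q': occ=0, LF[0]=C('Q')+0=2+0=2
L[1]='Z': occ=0, LF[1]=C('Z')+0=3+0=3
L[2]='7': occ=0, LF[2]=C('7')+0=1+0=1
L[3]='e': occ=0, LF[3]=C('e')+0=5+0=5
L[4]='i': occ=0, LF[4]=C('i')+0=6+0=6
L[5]='l': occ=0, LF[5]=C('l')+0=8+0=8
L[6]='p': occ=0, LF[6]=C('p')+0=9+0=9
L[7]='c': occ=0, LF[7]=C('c')+0=4+0=4
L[8]='k': occ=0, LF[8]=C('k')+0=7+0=7
L[9]='$': occ=0, LF[9]=C('$')+0=0+0=0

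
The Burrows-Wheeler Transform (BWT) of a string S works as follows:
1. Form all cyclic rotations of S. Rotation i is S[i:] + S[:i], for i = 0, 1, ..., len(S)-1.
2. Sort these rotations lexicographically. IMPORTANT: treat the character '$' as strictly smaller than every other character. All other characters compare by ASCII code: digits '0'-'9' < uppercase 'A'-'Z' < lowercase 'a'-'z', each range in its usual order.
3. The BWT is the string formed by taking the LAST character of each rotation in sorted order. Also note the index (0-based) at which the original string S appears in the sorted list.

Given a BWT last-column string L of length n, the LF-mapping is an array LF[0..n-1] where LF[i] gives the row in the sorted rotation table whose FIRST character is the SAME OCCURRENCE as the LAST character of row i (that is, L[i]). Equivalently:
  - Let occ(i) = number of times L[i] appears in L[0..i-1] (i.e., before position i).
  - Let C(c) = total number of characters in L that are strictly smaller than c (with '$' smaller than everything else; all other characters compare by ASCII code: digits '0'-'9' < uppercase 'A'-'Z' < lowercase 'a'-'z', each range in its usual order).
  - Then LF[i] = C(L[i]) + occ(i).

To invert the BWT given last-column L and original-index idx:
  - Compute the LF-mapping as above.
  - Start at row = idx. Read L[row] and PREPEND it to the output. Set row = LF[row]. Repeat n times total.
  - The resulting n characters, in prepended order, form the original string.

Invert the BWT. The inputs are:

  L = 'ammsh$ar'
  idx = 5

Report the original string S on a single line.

LF mapping: 1 4 5 7 3 0 2 6
Walk LF starting at row 5, prepending L[row]:
  step 1: row=5, L[5]='$', prepend. Next row=LF[5]=0
  step 2: row=0, L[0]='a', prepend. Next row=LF[0]=1
  step 3: row=1, L[1]='m', prepend. Next row=LF[1]=4
  step 4: row=4, L[4]='h', prepend. Next row=LF[4]=3
  step 5: row=3, L[3]='s', prepend. Next row=LF[3]=7
  step 6: row=7, L[7]='r', prepend. Next row=LF[7]=6
  step 7: row=6, L[6]='a', prepend. Next row=LF[6]=2
  step 8: row=2, L[2]='m', prepend. Next row=LF[2]=5
Reversed output: marshma$

Answer: marshma$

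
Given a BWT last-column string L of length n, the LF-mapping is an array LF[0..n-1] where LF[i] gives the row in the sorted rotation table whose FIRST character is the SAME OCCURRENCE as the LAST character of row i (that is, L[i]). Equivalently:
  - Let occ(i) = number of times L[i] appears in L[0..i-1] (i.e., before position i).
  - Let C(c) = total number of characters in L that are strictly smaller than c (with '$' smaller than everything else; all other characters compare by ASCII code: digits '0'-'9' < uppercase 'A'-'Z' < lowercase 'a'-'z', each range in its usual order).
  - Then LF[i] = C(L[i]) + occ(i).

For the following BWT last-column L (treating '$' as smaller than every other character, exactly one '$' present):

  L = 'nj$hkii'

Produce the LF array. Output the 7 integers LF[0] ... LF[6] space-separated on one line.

Char counts: '$':1, 'h':1, 'i':2, 'j':1, 'k':1, 'n':1
C (first-col start): C('$')=0, C('h')=1, C('i')=2, C('j')=4, C('k')=5, C('n')=6
L[0]='n': occ=0, LF[0]=C('n')+0=6+0=6
L[1]='j': occ=0, LF[1]=C('j')+0=4+0=4
L[2]='$': occ=0, LF[2]=C('$')+0=0+0=0
L[3]='h': occ=0, LF[3]=C('h')+0=1+0=1
L[4]='k': occ=0, LF[4]=C('k')+0=5+0=5
L[5]='i': occ=0, LF[5]=C('i')+0=2+0=2
L[6]='i': occ=1, LF[6]=C('i')+1=2+1=3

Answer: 6 4 0 1 5 2 3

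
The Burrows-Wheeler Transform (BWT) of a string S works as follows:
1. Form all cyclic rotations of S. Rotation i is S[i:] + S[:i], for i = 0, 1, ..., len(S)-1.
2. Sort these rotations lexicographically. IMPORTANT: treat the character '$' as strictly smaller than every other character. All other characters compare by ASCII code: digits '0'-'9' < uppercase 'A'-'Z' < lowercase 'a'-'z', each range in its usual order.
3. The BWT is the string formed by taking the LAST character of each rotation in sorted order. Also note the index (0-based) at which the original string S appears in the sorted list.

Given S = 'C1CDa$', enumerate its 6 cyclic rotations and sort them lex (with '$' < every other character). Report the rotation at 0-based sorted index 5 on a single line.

Answer: a$C1CD

Derivation:
All 6 rotations (rotation i = S[i:]+S[:i]):
  rot[0] = C1CDa$
  rot[1] = 1CDa$C
  rot[2] = CDa$C1
  rot[3] = Da$C1C
  rot[4] = a$C1CD
  rot[5] = $C1CDa
Sorted (with $ < everything):
  sorted[0] = $C1CDa
  sorted[1] = 1CDa$C
  sorted[2] = C1CDa$
  sorted[3] = CDa$C1
  sorted[4] = Da$C1C
  sorted[5] = a$C1CD
sorted[5] = a$C1CD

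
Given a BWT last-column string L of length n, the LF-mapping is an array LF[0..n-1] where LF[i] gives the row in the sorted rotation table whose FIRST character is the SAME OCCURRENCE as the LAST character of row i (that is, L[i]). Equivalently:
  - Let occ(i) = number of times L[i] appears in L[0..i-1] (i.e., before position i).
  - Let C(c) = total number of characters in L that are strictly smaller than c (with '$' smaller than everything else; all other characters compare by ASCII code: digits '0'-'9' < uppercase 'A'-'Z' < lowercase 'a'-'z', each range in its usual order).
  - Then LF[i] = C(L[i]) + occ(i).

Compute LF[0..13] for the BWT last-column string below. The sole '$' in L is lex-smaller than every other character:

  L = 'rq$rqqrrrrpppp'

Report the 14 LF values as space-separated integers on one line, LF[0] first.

Answer: 8 5 0 9 6 7 10 11 12 13 1 2 3 4

Derivation:
Char counts: '$':1, 'p':4, 'q':3, 'r':6
C (first-col start): C('$')=0, C('p')=1, C('q')=5, C('r')=8
L[0]='r': occ=0, LF[0]=C('r')+0=8+0=8
L[1]='q': occ=0, LF[1]=C('q')+0=5+0=5
L[2]='$': occ=0, LF[2]=C('$')+0=0+0=0
L[3]='r': occ=1, LF[3]=C('r')+1=8+1=9
L[4]='q': occ=1, LF[4]=C('q')+1=5+1=6
L[5]='q': occ=2, LF[5]=C('q')+2=5+2=7
L[6]='r': occ=2, LF[6]=C('r')+2=8+2=10
L[7]='r': occ=3, LF[7]=C('r')+3=8+3=11
L[8]='r': occ=4, LF[8]=C('r')+4=8+4=12
L[9]='r': occ=5, LF[9]=C('r')+5=8+5=13
L[10]='p': occ=0, LF[10]=C('p')+0=1+0=1
L[11]='p': occ=1, LF[11]=C('p')+1=1+1=2
L[12]='p': occ=2, LF[12]=C('p')+2=1+2=3
L[13]='p': occ=3, LF[13]=C('p')+3=1+3=4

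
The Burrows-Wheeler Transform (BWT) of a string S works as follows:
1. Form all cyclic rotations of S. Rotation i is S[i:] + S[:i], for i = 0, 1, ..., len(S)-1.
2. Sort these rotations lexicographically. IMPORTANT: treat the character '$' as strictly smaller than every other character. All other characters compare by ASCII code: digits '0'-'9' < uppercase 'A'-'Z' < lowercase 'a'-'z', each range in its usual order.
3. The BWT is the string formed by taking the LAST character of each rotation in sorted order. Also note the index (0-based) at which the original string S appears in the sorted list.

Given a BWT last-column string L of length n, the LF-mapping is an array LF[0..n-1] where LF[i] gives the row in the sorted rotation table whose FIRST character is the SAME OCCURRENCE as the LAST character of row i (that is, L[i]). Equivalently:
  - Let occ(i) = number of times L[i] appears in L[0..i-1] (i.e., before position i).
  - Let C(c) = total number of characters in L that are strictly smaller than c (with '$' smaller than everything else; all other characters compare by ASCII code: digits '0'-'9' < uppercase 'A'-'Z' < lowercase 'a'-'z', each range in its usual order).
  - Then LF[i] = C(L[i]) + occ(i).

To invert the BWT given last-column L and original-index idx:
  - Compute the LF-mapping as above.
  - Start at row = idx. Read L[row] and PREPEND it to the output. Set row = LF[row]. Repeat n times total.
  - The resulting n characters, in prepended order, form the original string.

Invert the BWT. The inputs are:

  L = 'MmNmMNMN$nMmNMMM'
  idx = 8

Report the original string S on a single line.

LF mapping: 1 12 8 13 2 9 3 10 0 15 4 14 11 5 6 7
Walk LF starting at row 8, prepending L[row]:
  step 1: row=8, L[8]='$', prepend. Next row=LF[8]=0
  step 2: row=0, L[0]='M', prepend. Next row=LF[0]=1
  step 3: row=1, L[1]='m', prepend. Next row=LF[1]=12
  step 4: row=12, L[12]='N', prepend. Next row=LF[12]=11
  step 5: row=11, L[11]='m', prepend. Next row=LF[11]=14
  step 6: row=14, L[14]='M', prepend. Next row=LF[14]=6
  step 7: row=6, L[6]='M', prepend. Next row=LF[6]=3
  step 8: row=3, L[3]='m', prepend. Next row=LF[3]=13
  step 9: row=13, L[13]='M', prepend. Next row=LF[13]=5
  step 10: row=5, L[5]='N', prepend. Next row=LF[5]=9
  step 11: row=9, L[9]='n', prepend. Next row=LF[9]=15
  step 12: row=15, L[15]='M', prepend. Next row=LF[15]=7
  step 13: row=7, L[7]='N', prepend. Next row=LF[7]=10
  step 14: row=10, L[10]='M', prepend. Next row=LF[10]=4
  step 15: row=4, L[4]='M', prepend. Next row=LF[4]=2
  step 16: row=2, L[2]='N', prepend. Next row=LF[2]=8
Reversed output: NMMNMnNMmMMmNmM$

Answer: NMMNMnNMmMMmNmM$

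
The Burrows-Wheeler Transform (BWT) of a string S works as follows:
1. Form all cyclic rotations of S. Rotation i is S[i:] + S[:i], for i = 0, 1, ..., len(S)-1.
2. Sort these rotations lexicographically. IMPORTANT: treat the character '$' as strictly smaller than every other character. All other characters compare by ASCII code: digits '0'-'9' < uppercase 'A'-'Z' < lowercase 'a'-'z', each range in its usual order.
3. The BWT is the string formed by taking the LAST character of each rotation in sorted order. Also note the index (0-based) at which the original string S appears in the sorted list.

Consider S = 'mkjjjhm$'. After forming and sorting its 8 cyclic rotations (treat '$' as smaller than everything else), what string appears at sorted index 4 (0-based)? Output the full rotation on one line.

All 8 rotations (rotation i = S[i:]+S[:i]):
  rot[0] = mkjjjhm$
  rot[1] = kjjjhm$m
  rot[2] = jjjhm$mk
  rot[3] = jjhm$mkj
  rot[4] = jhm$mkjj
  rot[5] = hm$mkjjj
  rot[6] = m$mkjjjh
  rot[7] = $mkjjjhm
Sorted (with $ < everything):
  sorted[0] = $mkjjjhm
  sorted[1] = hm$mkjjj
  sorted[2] = jhm$mkjj
  sorted[3] = jjhm$mkj
  sorted[4] = jjjhm$mk
  sorted[5] = kjjjhm$m
  sorted[6] = m$mkjjjh
  sorted[7] = mkjjjhm$
sorted[4] = jjjhm$mk

Answer: jjjhm$mk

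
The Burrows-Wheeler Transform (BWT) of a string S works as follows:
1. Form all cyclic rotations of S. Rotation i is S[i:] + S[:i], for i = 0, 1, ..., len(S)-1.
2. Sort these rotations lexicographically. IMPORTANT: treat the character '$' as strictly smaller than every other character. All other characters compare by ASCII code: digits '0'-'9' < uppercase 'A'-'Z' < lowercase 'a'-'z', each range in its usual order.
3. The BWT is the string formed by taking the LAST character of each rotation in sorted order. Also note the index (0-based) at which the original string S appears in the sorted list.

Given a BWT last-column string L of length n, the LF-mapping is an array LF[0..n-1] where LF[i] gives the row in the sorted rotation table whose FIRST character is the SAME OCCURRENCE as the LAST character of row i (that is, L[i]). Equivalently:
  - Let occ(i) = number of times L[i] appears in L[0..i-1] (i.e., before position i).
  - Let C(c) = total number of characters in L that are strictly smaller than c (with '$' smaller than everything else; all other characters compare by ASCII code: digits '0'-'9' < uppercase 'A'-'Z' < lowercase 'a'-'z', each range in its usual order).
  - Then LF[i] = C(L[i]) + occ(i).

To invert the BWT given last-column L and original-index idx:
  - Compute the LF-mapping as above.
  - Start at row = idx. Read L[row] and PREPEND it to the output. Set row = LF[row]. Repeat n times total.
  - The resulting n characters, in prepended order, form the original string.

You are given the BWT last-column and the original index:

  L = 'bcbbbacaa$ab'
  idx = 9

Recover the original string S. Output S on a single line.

LF mapping: 5 10 6 7 8 1 11 2 3 0 4 9
Walk LF starting at row 9, prepending L[row]:
  step 1: row=9, L[9]='$', prepend. Next row=LF[9]=0
  step 2: row=0, L[0]='b', prepend. Next row=LF[0]=5
  step 3: row=5, L[5]='a', prepend. Next row=LF[5]=1
  step 4: row=1, L[1]='c', prepend. Next row=LF[1]=10
  step 5: row=10, L[10]='a', prepend. Next row=LF[10]=4
  step 6: row=4, L[4]='b', prepend. Next row=LF[4]=8
  step 7: row=8, L[8]='a', prepend. Next row=LF[8]=3
  step 8: row=3, L[3]='b', prepend. Next row=LF[3]=7
  step 9: row=7, L[7]='a', prepend. Next row=LF[7]=2
  step 10: row=2, L[2]='b', prepend. Next row=LF[2]=6
  step 11: row=6, L[6]='c', prepend. Next row=LF[6]=11
  step 12: row=11, L[11]='b', prepend. Next row=LF[11]=9
Reversed output: bcbababacab$

Answer: bcbababacab$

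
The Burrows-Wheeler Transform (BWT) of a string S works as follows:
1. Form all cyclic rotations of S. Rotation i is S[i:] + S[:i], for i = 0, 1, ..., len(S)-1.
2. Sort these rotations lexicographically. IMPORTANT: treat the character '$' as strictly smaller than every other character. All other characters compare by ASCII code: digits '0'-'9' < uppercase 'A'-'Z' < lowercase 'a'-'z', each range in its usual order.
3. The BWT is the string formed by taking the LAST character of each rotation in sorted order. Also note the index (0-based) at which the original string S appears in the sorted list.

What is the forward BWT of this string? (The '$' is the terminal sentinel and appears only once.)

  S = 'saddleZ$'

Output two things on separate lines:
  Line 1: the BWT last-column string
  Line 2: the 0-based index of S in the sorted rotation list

All 8 rotations (rotation i = S[i:]+S[:i]):
  rot[0] = saddleZ$
  rot[1] = addleZ$s
  rot[2] = ddleZ$sa
  rot[3] = dleZ$sad
  rot[4] = leZ$sadd
  rot[5] = eZ$saddl
  rot[6] = Z$saddle
  rot[7] = $saddleZ
Sorted (with $ < everything):
  sorted[0] = $saddleZ  (last char: 'Z')
  sorted[1] = Z$saddle  (last char: 'e')
  sorted[2] = addleZ$s  (last char: 's')
  sorted[3] = ddleZ$sa  (last char: 'a')
  sorted[4] = dleZ$sad  (last char: 'd')
  sorted[5] = eZ$saddl  (last char: 'l')
  sorted[6] = leZ$sadd  (last char: 'd')
  sorted[7] = saddleZ$  (last char: '$')
Last column: Zesadld$
Original string S is at sorted index 7

Answer: Zesadld$
7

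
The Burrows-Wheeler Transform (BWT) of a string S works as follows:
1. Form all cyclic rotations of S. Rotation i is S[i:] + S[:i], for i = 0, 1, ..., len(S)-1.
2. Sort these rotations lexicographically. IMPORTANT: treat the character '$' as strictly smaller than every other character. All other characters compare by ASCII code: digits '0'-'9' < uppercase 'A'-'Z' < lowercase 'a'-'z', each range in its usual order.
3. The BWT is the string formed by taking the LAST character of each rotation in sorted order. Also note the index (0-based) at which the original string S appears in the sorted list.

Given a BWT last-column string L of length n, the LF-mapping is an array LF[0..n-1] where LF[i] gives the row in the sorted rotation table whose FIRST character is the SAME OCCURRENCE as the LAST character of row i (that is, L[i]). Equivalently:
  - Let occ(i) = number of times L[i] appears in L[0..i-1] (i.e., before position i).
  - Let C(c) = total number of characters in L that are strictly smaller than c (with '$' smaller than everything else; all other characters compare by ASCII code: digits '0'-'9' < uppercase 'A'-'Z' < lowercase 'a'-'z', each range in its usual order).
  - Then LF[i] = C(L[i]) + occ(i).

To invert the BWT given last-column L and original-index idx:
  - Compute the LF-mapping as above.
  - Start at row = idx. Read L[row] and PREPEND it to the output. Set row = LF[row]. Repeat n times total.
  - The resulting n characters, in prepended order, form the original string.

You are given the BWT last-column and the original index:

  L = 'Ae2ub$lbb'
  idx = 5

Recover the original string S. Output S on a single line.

Answer: bubble2A$

Derivation:
LF mapping: 2 6 1 8 3 0 7 4 5
Walk LF starting at row 5, prepending L[row]:
  step 1: row=5, L[5]='$', prepend. Next row=LF[5]=0
  step 2: row=0, L[0]='A', prepend. Next row=LF[0]=2
  step 3: row=2, L[2]='2', prepend. Next row=LF[2]=1
  step 4: row=1, L[1]='e', prepend. Next row=LF[1]=6
  step 5: row=6, L[6]='l', prepend. Next row=LF[6]=7
  step 6: row=7, L[7]='b', prepend. Next row=LF[7]=4
  step 7: row=4, L[4]='b', prepend. Next row=LF[4]=3
  step 8: row=3, L[3]='u', prepend. Next row=LF[3]=8
  step 9: row=8, L[8]='b', prepend. Next row=LF[8]=5
Reversed output: bubble2A$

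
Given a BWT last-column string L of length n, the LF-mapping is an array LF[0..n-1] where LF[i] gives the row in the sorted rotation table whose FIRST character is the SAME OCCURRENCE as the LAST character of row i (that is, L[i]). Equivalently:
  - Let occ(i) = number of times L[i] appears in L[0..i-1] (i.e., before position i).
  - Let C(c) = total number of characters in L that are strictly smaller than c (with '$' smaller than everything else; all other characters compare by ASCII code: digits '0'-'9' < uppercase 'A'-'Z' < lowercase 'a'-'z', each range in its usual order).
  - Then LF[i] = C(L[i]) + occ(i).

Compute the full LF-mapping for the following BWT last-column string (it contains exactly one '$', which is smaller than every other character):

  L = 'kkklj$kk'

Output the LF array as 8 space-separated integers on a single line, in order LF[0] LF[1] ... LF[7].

Char counts: '$':1, 'j':1, 'k':5, 'l':1
C (first-col start): C('$')=0, C('j')=1, C('k')=2, C('l')=7
L[0]='k': occ=0, LF[0]=C('k')+0=2+0=2
L[1]='k': occ=1, LF[1]=C('k')+1=2+1=3
L[2]='k': occ=2, LF[2]=C('k')+2=2+2=4
L[3]='l': occ=0, LF[3]=C('l')+0=7+0=7
L[4]='j': occ=0, LF[4]=C('j')+0=1+0=1
L[5]='$': occ=0, LF[5]=C('$')+0=0+0=0
L[6]='k': occ=3, LF[6]=C('k')+3=2+3=5
L[7]='k': occ=4, LF[7]=C('k')+4=2+4=6

Answer: 2 3 4 7 1 0 5 6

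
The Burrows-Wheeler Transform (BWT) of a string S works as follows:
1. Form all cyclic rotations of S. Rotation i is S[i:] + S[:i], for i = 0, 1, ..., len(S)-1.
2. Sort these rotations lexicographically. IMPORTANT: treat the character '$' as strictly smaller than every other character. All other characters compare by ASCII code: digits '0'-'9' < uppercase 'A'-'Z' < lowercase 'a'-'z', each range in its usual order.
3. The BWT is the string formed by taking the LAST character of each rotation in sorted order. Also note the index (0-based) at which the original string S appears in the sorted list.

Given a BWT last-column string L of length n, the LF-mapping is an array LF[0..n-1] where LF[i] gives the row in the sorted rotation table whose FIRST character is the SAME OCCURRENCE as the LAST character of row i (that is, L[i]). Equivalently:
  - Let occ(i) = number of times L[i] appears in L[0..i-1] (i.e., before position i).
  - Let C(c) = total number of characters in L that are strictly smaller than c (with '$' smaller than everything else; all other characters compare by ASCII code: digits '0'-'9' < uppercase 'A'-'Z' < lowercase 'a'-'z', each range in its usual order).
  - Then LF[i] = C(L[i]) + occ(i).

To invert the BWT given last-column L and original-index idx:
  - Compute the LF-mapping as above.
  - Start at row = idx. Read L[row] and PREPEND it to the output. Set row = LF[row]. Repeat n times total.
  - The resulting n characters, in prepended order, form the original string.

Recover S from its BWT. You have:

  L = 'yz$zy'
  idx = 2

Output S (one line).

Answer: yzzy$

Derivation:
LF mapping: 1 3 0 4 2
Walk LF starting at row 2, prepending L[row]:
  step 1: row=2, L[2]='$', prepend. Next row=LF[2]=0
  step 2: row=0, L[0]='y', prepend. Next row=LF[0]=1
  step 3: row=1, L[1]='z', prepend. Next row=LF[1]=3
  step 4: row=3, L[3]='z', prepend. Next row=LF[3]=4
  step 5: row=4, L[4]='y', prepend. Next row=LF[4]=2
Reversed output: yzzy$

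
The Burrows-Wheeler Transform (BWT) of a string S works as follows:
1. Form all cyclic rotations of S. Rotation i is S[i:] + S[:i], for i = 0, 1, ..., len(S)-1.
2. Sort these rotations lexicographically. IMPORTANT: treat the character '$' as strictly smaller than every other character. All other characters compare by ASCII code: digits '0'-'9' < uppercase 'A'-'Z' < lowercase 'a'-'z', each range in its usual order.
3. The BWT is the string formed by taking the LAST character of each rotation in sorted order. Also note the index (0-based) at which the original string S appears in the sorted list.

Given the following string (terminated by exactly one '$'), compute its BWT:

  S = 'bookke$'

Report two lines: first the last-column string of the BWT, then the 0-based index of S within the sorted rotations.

All 7 rotations (rotation i = S[i:]+S[:i]):
  rot[0] = bookke$
  rot[1] = ookke$b
  rot[2] = okke$bo
  rot[3] = kke$boo
  rot[4] = ke$book
  rot[5] = e$bookk
  rot[6] = $bookke
Sorted (with $ < everything):
  sorted[0] = $bookke  (last char: 'e')
  sorted[1] = bookke$  (last char: '$')
  sorted[2] = e$bookk  (last char: 'k')
  sorted[3] = ke$book  (last char: 'k')
  sorted[4] = kke$boo  (last char: 'o')
  sorted[5] = okke$bo  (last char: 'o')
  sorted[6] = ookke$b  (last char: 'b')
Last column: e$kkoob
Original string S is at sorted index 1

Answer: e$kkoob
1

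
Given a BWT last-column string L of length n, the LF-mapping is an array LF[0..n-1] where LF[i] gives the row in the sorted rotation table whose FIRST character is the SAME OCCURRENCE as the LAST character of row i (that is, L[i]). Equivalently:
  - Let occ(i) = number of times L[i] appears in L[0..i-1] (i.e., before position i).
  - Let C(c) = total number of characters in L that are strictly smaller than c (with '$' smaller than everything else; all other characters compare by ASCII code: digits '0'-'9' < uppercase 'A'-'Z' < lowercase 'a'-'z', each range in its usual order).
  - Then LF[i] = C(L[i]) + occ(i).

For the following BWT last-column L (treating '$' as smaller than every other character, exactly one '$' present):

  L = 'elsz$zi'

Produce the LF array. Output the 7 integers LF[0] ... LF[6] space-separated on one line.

Char counts: '$':1, 'e':1, 'i':1, 'l':1, 's':1, 'z':2
C (first-col start): C('$')=0, C('e')=1, C('i')=2, C('l')=3, C('s')=4, C('z')=5
L[0]='e': occ=0, LF[0]=C('e')+0=1+0=1
L[1]='l': occ=0, LF[1]=C('l')+0=3+0=3
L[2]='s': occ=0, LF[2]=C('s')+0=4+0=4
L[3]='z': occ=0, LF[3]=C('z')+0=5+0=5
L[4]='$': occ=0, LF[4]=C('$')+0=0+0=0
L[5]='z': occ=1, LF[5]=C('z')+1=5+1=6
L[6]='i': occ=0, LF[6]=C('i')+0=2+0=2

Answer: 1 3 4 5 0 6 2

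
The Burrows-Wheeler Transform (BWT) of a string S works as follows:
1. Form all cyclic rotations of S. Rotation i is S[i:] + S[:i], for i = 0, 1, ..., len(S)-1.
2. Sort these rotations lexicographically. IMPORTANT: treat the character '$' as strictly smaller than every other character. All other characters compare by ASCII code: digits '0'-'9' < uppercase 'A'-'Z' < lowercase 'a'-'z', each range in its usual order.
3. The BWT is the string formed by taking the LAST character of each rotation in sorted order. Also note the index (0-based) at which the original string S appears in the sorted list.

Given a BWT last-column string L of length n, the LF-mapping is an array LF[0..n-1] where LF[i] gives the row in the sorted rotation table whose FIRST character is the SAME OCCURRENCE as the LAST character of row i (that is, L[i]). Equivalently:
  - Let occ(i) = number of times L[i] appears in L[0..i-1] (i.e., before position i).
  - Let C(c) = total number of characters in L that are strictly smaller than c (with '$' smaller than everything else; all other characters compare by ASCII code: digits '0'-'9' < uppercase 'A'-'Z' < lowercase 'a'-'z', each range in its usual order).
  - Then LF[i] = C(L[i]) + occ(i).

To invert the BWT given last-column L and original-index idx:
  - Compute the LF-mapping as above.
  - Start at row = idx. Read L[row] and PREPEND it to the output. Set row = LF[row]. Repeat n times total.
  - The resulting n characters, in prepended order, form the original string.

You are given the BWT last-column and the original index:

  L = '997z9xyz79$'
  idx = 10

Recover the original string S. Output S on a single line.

LF mapping: 3 4 1 9 5 7 8 10 2 6 0
Walk LF starting at row 10, prepending L[row]:
  step 1: row=10, L[10]='$', prepend. Next row=LF[10]=0
  step 2: row=0, L[0]='9', prepend. Next row=LF[0]=3
  step 3: row=3, L[3]='z', prepend. Next row=LF[3]=9
  step 4: row=9, L[9]='9', prepend. Next row=LF[9]=6
  step 5: row=6, L[6]='y', prepend. Next row=LF[6]=8
  step 6: row=8, L[8]='7', prepend. Next row=LF[8]=2
  step 7: row=2, L[2]='7', prepend. Next row=LF[2]=1
  step 8: row=1, L[1]='9', prepend. Next row=LF[1]=4
  step 9: row=4, L[4]='9', prepend. Next row=LF[4]=5
  step 10: row=5, L[5]='x', prepend. Next row=LF[5]=7
  step 11: row=7, L[7]='z', prepend. Next row=LF[7]=10
Reversed output: zx9977y9z9$

Answer: zx9977y9z9$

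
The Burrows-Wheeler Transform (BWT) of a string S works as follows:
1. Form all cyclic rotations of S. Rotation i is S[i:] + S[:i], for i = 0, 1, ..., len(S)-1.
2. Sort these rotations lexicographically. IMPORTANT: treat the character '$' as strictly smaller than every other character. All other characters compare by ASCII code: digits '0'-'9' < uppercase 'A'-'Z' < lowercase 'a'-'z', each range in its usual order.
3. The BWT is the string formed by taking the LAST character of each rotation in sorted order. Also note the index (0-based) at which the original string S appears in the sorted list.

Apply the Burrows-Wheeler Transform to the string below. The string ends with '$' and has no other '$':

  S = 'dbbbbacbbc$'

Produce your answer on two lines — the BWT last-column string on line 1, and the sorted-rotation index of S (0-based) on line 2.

Answer: cbbbbdcbba$
10

Derivation:
All 11 rotations (rotation i = S[i:]+S[:i]):
  rot[0] = dbbbbacbbc$
  rot[1] = bbbbacbbc$d
  rot[2] = bbbacbbc$db
  rot[3] = bbacbbc$dbb
  rot[4] = bacbbc$dbbb
  rot[5] = acbbc$dbbbb
  rot[6] = cbbc$dbbbba
  rot[7] = bbc$dbbbbac
  rot[8] = bc$dbbbbacb
  rot[9] = c$dbbbbacbb
  rot[10] = $dbbbbacbbc
Sorted (with $ < everything):
  sorted[0] = $dbbbbacbbc  (last char: 'c')
  sorted[1] = acbbc$dbbbb  (last char: 'b')
  sorted[2] = bacbbc$dbbb  (last char: 'b')
  sorted[3] = bbacbbc$dbb  (last char: 'b')
  sorted[4] = bbbacbbc$db  (last char: 'b')
  sorted[5] = bbbbacbbc$d  (last char: 'd')
  sorted[6] = bbc$dbbbbac  (last char: 'c')
  sorted[7] = bc$dbbbbacb  (last char: 'b')
  sorted[8] = c$dbbbbacbb  (last char: 'b')
  sorted[9] = cbbc$dbbbba  (last char: 'a')
  sorted[10] = dbbbbacbbc$  (last char: '$')
Last column: cbbbbdcbba$
Original string S is at sorted index 10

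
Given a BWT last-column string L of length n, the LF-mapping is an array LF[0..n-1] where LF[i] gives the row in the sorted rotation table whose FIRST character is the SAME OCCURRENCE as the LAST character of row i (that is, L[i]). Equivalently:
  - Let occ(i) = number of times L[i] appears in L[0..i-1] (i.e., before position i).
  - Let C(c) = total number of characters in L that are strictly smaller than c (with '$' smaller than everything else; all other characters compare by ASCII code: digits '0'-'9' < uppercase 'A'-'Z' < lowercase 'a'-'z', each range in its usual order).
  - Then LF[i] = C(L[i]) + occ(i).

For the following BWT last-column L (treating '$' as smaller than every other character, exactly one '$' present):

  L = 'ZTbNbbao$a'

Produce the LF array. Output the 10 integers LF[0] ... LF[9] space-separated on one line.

Char counts: '$':1, 'N':1, 'T':1, 'Z':1, 'a':2, 'b':3, 'o':1
C (first-col start): C('$')=0, C('N')=1, C('T')=2, C('Z')=3, C('a')=4, C('b')=6, C('o')=9
L[0]='Z': occ=0, LF[0]=C('Z')+0=3+0=3
L[1]='T': occ=0, LF[1]=C('T')+0=2+0=2
L[2]='b': occ=0, LF[2]=C('b')+0=6+0=6
L[3]='N': occ=0, LF[3]=C('N')+0=1+0=1
L[4]='b': occ=1, LF[4]=C('b')+1=6+1=7
L[5]='b': occ=2, LF[5]=C('b')+2=6+2=8
L[6]='a': occ=0, LF[6]=C('a')+0=4+0=4
L[7]='o': occ=0, LF[7]=C('o')+0=9+0=9
L[8]='$': occ=0, LF[8]=C('$')+0=0+0=0
L[9]='a': occ=1, LF[9]=C('a')+1=4+1=5

Answer: 3 2 6 1 7 8 4 9 0 5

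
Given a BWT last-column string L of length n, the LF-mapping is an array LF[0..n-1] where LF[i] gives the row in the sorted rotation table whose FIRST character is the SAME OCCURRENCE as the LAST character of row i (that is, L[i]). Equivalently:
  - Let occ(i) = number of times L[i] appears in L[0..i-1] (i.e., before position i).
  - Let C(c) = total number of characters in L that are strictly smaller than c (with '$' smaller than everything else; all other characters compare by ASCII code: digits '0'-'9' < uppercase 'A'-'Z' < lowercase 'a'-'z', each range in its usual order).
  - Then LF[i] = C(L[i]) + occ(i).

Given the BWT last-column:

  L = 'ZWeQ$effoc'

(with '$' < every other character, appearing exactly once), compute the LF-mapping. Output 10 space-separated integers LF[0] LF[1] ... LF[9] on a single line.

Answer: 3 2 5 1 0 6 7 8 9 4

Derivation:
Char counts: '$':1, 'Q':1, 'W':1, 'Z':1, 'c':1, 'e':2, 'f':2, 'o':1
C (first-col start): C('$')=0, C('Q')=1, C('W')=2, C('Z')=3, C('c')=4, C('e')=5, C('f')=7, C('o')=9
L[0]='Z': occ=0, LF[0]=C('Z')+0=3+0=3
L[1]='W': occ=0, LF[1]=C('W')+0=2+0=2
L[2]='e': occ=0, LF[2]=C('e')+0=5+0=5
L[3]='Q': occ=0, LF[3]=C('Q')+0=1+0=1
L[4]='$': occ=0, LF[4]=C('$')+0=0+0=0
L[5]='e': occ=1, LF[5]=C('e')+1=5+1=6
L[6]='f': occ=0, LF[6]=C('f')+0=7+0=7
L[7]='f': occ=1, LF[7]=C('f')+1=7+1=8
L[8]='o': occ=0, LF[8]=C('o')+0=9+0=9
L[9]='c': occ=0, LF[9]=C('c')+0=4+0=4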